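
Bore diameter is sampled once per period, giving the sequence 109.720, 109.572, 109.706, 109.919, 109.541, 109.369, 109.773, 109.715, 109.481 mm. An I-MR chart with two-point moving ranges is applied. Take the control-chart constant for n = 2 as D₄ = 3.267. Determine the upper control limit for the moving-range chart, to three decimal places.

Moving ranges: 0.148, 0.134, 0.213, 0.378, 0.172, 0.404, 0.058, 0.234; M̄R̄ = 1.7410 / 8 = 0.2176
UCL_MR = D₄·M̄R̄ = 3.267 × 0.2176 = 0.7110

0.711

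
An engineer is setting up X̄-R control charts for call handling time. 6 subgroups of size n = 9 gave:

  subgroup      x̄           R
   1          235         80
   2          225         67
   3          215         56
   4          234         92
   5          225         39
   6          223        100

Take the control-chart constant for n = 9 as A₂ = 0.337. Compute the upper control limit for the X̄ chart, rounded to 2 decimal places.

X̄̄ = (235 + 225 + 215 + 234 + 225 + 223) / 6 = 1357.0000 / 6 = 226.1667
R̄ = (80 + 67 + 56 + 92 + 39 + 100) / 6 = 434.0000 / 6 = 72.3333
UCL = X̄̄ + A₂·R̄ = 226.1667 + 0.337 × 72.3333 = 250.5430

250.54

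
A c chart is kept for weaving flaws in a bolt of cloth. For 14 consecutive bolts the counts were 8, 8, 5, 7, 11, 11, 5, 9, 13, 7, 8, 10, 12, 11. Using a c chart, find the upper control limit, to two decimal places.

c̄ = (8 + 8 + 5 + 7 + 11 + 11 + 5 + 9 + 13 + 7 + 8 + 10 + 12 + 11) / 14 = 125 / 14 = 8.9286
UCL = c̄ + 3√c̄ = 8.9286 + 3 × √8.9286 = 8.9286 + 3 × 2.9881 = 17.8928

17.89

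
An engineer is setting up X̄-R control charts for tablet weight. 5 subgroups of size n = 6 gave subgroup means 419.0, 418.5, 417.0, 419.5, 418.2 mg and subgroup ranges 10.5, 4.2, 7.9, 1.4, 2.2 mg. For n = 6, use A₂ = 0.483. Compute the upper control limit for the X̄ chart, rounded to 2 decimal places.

420.97

X̄̄ = (419.0 + 418.5 + 417.0 + 419.5 + 418.2) / 5 = 2092.2000 / 5 = 418.4400
R̄ = (10.5 + 4.2 + 7.9 + 1.4 + 2.2) / 5 = 26.2000 / 5 = 5.2400
UCL = X̄̄ + A₂·R̄ = 418.4400 + 0.483 × 5.2400 = 420.9709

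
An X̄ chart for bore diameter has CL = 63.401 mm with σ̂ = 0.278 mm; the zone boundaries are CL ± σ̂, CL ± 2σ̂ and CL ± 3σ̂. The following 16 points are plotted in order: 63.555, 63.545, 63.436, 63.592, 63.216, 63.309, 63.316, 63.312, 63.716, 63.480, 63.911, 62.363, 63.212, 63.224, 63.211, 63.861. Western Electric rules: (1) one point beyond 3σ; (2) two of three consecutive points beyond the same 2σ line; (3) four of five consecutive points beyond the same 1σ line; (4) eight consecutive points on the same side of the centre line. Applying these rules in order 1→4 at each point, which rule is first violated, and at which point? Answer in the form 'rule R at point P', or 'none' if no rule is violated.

rule 1 at point 12

Zone of each point (C = within 1σ̂, B = 1σ̂–2σ̂, A = 2σ̂–3σ̂, * = beyond 3σ̂; sign = side of CL): 1:+C, 2:+C, 3:+C, 4:+C, 5:-C, 6:-C, 7:-C, 8:-C, 9:+B, 10:+C, 11:+B, 12:-*, 13:-C, 14:-C, 15:-C, 16:+B
Rule 1 (one point beyond the 3σ limits) is satisfied at point 12.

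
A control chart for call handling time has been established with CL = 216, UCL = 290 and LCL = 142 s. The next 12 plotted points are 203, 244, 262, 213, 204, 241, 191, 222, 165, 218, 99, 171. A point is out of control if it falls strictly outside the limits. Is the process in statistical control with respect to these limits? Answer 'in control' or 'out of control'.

out of control

Compare each point to [142, 290]: sample 11 = 99 < LCL.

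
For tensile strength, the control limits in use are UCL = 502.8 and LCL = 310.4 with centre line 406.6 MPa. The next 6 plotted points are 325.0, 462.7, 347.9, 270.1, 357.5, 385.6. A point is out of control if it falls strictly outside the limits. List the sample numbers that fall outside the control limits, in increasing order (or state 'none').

4

Compare each point to [310.4, 502.8]: sample 4 = 270.1 < LCL.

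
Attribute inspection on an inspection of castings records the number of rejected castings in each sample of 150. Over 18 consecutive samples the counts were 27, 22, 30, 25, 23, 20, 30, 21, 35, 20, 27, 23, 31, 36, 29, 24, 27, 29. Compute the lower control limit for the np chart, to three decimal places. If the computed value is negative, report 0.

p̄ = Σdᵢ / (k·n) = 479 / (18 × 150) = 0.17741
LCL = np̄ − 3·√(np̄(1−p̄)) = 26.6111 − 3 × 4.6787 = 12.5751

12.575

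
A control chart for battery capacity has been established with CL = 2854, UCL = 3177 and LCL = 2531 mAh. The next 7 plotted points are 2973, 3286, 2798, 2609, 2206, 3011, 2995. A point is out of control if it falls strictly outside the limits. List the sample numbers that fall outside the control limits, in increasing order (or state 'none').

2, 5

Compare each point to [2531, 3177]: sample 2 = 3286 > UCL; sample 5 = 2206 < LCL.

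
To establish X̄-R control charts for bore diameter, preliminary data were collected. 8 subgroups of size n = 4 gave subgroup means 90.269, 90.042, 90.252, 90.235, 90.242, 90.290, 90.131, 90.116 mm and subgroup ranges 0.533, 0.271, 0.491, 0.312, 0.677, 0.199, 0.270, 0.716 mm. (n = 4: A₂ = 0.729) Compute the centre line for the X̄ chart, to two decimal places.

90.20

X̄̄ = (90.269 + 90.042 + 90.252 + 90.235 + 90.242 + 90.290 + 90.131 + 90.116) / 8 = 721.5770 / 8 = 90.1971
CL = X̄̄ = 90.1971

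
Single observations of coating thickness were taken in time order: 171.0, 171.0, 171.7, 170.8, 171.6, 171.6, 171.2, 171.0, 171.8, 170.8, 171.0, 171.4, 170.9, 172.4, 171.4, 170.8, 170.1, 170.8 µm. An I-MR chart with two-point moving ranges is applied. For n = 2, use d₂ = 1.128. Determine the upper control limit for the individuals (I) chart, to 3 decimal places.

X̄ = (171.0 + 171.0 + 171.7 + 170.8 + 171.6 + 171.6 + 171.2 + 171.0 + 171.8 + 170.8 + 171.0 + 171.4 + 170.9 + 172.4 + 171.4 + 170.8 + 170.1 + 170.8) / 18 = 171.1833
Moving ranges: 0.0, 0.7, 0.9, 0.8, 0.0, 0.4, 0.2, 0.8, 1.0, 0.2, 0.4, 0.5, 1.5, 1.0, 0.6, 0.7, 0.7; M̄R̄ = 10.4000 / 17 = 0.6118
UCL = X̄ + 3·M̄R̄/d₂ = 171.1833 + 3 × 0.6118 / 1.128 = 172.8104

172.810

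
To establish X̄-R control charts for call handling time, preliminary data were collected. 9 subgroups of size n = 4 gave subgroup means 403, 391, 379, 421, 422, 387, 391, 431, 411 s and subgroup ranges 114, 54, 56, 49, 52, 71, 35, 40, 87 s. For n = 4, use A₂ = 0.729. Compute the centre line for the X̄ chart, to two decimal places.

X̄̄ = (403 + 391 + 379 + 421 + 422 + 387 + 391 + 431 + 411) / 9 = 3636.0000 / 9 = 404.0000
CL = X̄̄ = 404.0000

404.00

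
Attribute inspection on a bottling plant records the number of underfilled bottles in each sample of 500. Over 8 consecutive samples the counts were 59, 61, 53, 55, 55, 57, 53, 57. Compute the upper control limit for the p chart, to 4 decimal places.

0.1549

p̄ = Σdᵢ / (k·n) = 450 / (8 × 500) = 0.11250
UCL = p̄ + 3·√(p̄(1−p̄)/n) = 0.11250 + 3 × √(0.11250×0.88750/500) = 0.11250 + 3 × 0.01413 = 0.15489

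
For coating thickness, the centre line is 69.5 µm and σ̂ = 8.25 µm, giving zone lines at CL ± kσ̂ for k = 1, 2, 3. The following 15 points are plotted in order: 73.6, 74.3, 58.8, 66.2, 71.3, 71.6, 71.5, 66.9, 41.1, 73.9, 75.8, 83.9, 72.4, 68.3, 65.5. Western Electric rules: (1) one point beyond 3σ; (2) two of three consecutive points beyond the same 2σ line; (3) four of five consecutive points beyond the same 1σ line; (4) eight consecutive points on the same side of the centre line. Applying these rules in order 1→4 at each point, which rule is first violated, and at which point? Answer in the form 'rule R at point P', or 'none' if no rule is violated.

rule 1 at point 9

Zone of each point (C = within 1σ̂, B = 1σ̂–2σ̂, A = 2σ̂–3σ̂, * = beyond 3σ̂; sign = side of CL): 1:+C, 2:+C, 3:-B, 4:-C, 5:+C, 6:+C, 7:+C, 8:-C, 9:-*, 10:+C, 11:+C, 12:+B, 13:+C, 14:-C, 15:-C
Rule 1 (one point beyond the 3σ limits) is satisfied at point 9.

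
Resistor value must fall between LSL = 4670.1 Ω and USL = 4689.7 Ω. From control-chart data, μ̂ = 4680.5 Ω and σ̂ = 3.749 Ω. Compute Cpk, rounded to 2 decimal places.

Cpu = (USL − μ̂) / (3σ̂) = (4689.7 − 4680.5) / (3 × 3.749) = 0.8180; Cpl = (μ̂ − LSL) / (3σ̂) = (4680.5 − 4670.1) / (3 × 3.749) = 0.9247; Cpk = min(Cpu, Cpl) = 0.8180

0.82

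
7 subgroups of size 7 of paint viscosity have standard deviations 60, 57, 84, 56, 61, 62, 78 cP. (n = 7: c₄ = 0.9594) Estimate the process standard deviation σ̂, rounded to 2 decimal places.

68.20

s̄ = (60 + 57 + 84 + 56 + 61 + 62 + 78) / 7 = 65.4286
σ̂ = s̄ / c₄ = 65.4286 / 0.9594 = 68.1974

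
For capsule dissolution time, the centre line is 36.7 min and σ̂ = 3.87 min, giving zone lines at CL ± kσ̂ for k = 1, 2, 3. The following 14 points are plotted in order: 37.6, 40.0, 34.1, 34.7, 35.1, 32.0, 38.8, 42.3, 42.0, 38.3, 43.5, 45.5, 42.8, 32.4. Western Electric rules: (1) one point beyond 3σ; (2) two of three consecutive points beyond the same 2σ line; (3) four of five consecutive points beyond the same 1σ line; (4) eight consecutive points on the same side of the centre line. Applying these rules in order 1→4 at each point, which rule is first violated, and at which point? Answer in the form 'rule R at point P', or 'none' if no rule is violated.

Zone of each point (C = within 1σ̂, B = 1σ̂–2σ̂, A = 2σ̂–3σ̂, * = beyond 3σ̂; sign = side of CL): 1:+C, 2:+C, 3:-C, 4:-C, 5:-C, 6:-B, 7:+C, 8:+B, 9:+B, 10:+C, 11:+B, 12:+A, 13:+B, 14:-B
Rule 3 (four of five consecutive points beyond the same 1σ limit) is satisfied at point 12.

rule 3 at point 12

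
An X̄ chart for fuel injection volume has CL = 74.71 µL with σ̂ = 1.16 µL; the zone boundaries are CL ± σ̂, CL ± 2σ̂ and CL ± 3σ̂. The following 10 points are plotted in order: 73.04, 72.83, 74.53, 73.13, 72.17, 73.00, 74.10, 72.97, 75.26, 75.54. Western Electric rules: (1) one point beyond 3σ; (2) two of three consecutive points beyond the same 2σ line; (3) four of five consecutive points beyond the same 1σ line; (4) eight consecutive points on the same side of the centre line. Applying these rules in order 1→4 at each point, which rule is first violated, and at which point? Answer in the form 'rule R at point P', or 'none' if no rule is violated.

rule 3 at point 5

Zone of each point (C = within 1σ̂, B = 1σ̂–2σ̂, A = 2σ̂–3σ̂, * = beyond 3σ̂; sign = side of CL): 1:-B, 2:-B, 3:-C, 4:-B, 5:-A, 6:-B, 7:-C, 8:-B, 9:+C, 10:+C
Rule 3 (four of five consecutive points beyond the same 1σ limit) is satisfied at point 5.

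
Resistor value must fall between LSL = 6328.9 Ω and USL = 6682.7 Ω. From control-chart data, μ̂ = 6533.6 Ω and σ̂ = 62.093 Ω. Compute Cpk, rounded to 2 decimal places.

0.80

Cpu = (USL − μ̂) / (3σ̂) = (6682.7 − 6533.6) / (3 × 62.093) = 0.8004; Cpl = (μ̂ − LSL) / (3σ̂) = (6533.6 − 6328.9) / (3 × 62.093) = 1.0989; Cpk = min(Cpu, Cpl) = 0.8004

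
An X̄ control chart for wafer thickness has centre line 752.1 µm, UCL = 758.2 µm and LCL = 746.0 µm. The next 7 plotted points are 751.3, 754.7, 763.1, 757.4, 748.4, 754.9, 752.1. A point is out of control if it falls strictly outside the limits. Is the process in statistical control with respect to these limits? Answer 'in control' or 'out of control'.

Compare each point to [746.0, 758.2]: sample 3 = 763.1 > UCL.

out of control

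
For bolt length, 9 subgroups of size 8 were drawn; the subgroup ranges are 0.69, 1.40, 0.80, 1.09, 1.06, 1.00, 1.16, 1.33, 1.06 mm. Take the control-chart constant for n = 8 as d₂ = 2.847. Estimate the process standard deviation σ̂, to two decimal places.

R̄ = (0.69 + 1.40 + 0.80 + 1.09 + 1.06 + 1.00 + 1.16 + 1.33 + 1.06) / 9 = 1.0656
σ̂ = R̄ / d₂ = 1.0656 / 2.847 = 0.3743

0.37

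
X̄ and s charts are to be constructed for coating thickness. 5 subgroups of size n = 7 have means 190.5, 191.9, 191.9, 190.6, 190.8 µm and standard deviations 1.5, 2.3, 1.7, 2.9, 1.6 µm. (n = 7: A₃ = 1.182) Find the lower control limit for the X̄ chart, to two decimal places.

X̄̄ = (190.5 + 191.9 + 191.9 + 190.6 + 190.8) / 5 = 191.1400
s̄ = (1.5 + 2.3 + 1.7 + 2.9 + 1.6) / 5 = 2.0000
LCL = X̄̄ − A₃·s̄ = 191.1400 − 1.182 × 2.0000 = 188.7760

188.78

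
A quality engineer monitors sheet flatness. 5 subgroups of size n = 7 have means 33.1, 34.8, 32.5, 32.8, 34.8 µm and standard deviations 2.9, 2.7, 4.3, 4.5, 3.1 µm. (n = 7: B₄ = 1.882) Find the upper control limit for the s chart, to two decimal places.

s̄ = (2.9 + 2.7 + 4.3 + 4.5 + 3.1) / 5 = 3.5000
UCL_s = B₄·s̄ = 1.882 × 3.5000 = 6.5870

6.59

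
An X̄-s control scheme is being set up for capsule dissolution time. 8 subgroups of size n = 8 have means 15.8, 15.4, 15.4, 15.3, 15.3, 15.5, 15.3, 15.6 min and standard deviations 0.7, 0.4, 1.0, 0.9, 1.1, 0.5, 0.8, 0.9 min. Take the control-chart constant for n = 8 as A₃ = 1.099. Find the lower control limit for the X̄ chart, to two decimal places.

X̄̄ = (15.8 + 15.4 + 15.4 + 15.3 + 15.3 + 15.5 + 15.3 + 15.6) / 8 = 15.4500
s̄ = (0.7 + 0.4 + 1.0 + 0.9 + 1.1 + 0.5 + 0.8 + 0.9) / 8 = 0.7875
LCL = X̄̄ − A₃·s̄ = 15.4500 − 1.099 × 0.7875 = 14.5845

14.58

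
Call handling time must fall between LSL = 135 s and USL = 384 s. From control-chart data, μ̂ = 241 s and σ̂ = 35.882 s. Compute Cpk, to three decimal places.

Cpu = (USL − μ̂) / (3σ̂) = (384 − 241) / (3 × 35.882) = 1.3284; Cpl = (μ̂ − LSL) / (3σ̂) = (241 − 135) / (3 × 35.882) = 0.9847; Cpk = min(Cpu, Cpl) = 0.9847

0.985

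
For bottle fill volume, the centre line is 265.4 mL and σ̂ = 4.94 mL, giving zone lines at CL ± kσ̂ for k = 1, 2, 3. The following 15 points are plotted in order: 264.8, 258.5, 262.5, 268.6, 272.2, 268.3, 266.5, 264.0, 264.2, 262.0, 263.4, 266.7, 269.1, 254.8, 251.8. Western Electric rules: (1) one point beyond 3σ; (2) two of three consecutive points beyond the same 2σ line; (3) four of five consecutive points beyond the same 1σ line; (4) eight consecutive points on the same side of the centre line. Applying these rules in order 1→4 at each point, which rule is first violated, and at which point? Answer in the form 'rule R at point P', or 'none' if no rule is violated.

Zone of each point (C = within 1σ̂, B = 1σ̂–2σ̂, A = 2σ̂–3σ̂, * = beyond 3σ̂; sign = side of CL): 1:-C, 2:-B, 3:-C, 4:+C, 5:+B, 6:+C, 7:+C, 8:-C, 9:-C, 10:-C, 11:-C, 12:+C, 13:+C, 14:-A, 15:-A
Rule 2 (two of three consecutive points beyond the same 2σ limit) is satisfied at point 15.

rule 2 at point 15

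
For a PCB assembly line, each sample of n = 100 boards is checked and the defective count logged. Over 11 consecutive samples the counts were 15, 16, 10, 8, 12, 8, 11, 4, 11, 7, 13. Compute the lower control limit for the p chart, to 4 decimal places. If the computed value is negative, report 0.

0.0128

p̄ = Σdᵢ / (k·n) = 115 / (11 × 100) = 0.10455
LCL = p̄ − 3·√(p̄(1−p̄)/n) = 0.10455 − 3 × 0.03060 = 0.01276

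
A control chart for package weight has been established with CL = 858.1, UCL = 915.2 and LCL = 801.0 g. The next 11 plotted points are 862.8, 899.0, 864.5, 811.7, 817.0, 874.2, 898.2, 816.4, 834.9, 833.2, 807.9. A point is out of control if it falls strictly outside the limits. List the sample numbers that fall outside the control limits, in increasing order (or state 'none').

All 11 points lie within [801.0, 915.2].

none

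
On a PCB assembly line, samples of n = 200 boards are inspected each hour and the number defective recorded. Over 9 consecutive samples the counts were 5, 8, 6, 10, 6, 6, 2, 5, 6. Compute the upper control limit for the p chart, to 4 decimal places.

p̄ = Σdᵢ / (k·n) = 54 / (9 × 200) = 0.03000
UCL = p̄ + 3·√(p̄(1−p̄)/n) = 0.03000 + 3 × √(0.03000×0.97000/200) = 0.03000 + 3 × 0.01206 = 0.06619

0.0662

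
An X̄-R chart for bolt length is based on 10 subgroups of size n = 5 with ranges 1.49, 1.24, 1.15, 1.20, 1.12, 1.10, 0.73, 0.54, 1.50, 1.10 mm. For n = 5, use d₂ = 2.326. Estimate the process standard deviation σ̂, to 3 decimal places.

R̄ = (1.49 + 1.24 + 1.15 + 1.20 + 1.12 + 1.10 + 0.73 + 0.54 + 1.50 + 1.10) / 10 = 1.1170
σ̂ = R̄ / d₂ = 1.1170 / 2.326 = 0.4802

0.480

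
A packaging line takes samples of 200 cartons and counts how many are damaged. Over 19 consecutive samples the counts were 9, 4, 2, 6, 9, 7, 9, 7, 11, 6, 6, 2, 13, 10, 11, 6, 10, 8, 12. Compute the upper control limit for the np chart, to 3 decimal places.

15.998

p̄ = Σdᵢ / (k·n) = 148 / (19 × 200) = 0.03895
UCL = np̄ + 3·√(np̄(1−p̄)) = 7.7895 + 3 × √(7.7895×0.96105) = 7.7895 + 3 × 2.7361 = 15.9977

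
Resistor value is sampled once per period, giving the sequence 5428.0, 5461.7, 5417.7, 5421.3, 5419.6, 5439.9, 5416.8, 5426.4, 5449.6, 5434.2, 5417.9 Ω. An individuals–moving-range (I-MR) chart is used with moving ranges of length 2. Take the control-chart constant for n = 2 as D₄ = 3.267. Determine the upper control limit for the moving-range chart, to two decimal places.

Moving ranges: 33.7, 44.0, 3.6, 1.7, 20.3, 23.1, 9.6, 23.2, 15.4, 16.3; M̄R̄ = 190.9000 / 10 = 19.0900
UCL_MR = D₄·M̄R̄ = 3.267 × 19.0900 = 62.3670

62.37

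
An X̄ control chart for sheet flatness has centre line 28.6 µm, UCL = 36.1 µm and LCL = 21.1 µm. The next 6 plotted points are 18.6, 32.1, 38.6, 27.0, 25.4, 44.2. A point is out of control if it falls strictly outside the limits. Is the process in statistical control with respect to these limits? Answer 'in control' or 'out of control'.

Compare each point to [21.1, 36.1]: sample 1 = 18.6 < LCL; sample 3 = 38.6 > UCL; sample 6 = 44.2 > UCL.

out of control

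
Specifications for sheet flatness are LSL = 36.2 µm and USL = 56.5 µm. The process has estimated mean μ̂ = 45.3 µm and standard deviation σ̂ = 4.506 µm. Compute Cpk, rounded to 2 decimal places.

Cpu = (USL − μ̂) / (3σ̂) = (56.5 − 45.3) / (3 × 4.506) = 0.8285; Cpl = (μ̂ − LSL) / (3σ̂) = (45.3 − 36.2) / (3 × 4.506) = 0.6732; Cpk = min(Cpu, Cpl) = 0.6732

0.67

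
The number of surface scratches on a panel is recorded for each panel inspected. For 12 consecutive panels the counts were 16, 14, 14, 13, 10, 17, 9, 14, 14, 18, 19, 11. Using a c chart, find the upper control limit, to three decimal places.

c̄ = (16 + 14 + 14 + 13 + 10 + 17 + 9 + 14 + 14 + 18 + 19 + 11) / 12 = 169 / 12 = 14.0833
UCL = c̄ + 3√c̄ = 14.0833 + 3 × √14.0833 = 14.0833 + 3 × 3.7528 = 25.3417

25.342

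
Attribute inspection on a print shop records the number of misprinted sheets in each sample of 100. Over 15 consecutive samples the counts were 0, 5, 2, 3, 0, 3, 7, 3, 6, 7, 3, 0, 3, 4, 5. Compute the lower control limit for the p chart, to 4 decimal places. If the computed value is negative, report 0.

p̄ = Σdᵢ / (k·n) = 51 / (15 × 100) = 0.03400
LCL = p̄ − 3·√(p̄(1−p̄)/n) = 0.03400 − 3 × 0.01812 = -0.02037 → 0 (negative, so LCL = 0)

0.0000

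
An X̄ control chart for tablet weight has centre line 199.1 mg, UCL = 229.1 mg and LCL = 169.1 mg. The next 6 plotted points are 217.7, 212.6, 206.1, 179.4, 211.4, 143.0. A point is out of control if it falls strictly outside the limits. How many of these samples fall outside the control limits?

1

Compare each point to [169.1, 229.1]: sample 6 = 143.0 < LCL.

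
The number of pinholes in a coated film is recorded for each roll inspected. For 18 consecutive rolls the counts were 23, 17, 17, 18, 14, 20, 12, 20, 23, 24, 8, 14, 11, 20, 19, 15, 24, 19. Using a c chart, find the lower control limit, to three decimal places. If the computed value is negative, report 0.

5.057

c̄ = (23 + 17 + 17 + 18 + 14 + 20 + 12 + 20 + 23 + 24 + 8 + 14 + 11 + 20 + 19 + 15 + 24 + 19) / 18 = 318 / 18 = 17.6667
LCL = c̄ − 3√c̄ = 17.6667 − 3 × 4.2032 = 5.0571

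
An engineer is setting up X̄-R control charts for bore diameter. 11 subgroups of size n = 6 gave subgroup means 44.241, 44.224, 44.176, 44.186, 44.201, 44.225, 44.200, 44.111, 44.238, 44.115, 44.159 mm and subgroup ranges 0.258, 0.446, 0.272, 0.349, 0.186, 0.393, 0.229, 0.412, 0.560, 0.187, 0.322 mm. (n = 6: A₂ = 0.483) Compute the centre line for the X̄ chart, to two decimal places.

X̄̄ = (44.241 + 44.224 + 44.176 + 44.186 + 44.201 + 44.225 + 44.200 + 44.111 + 44.238 + 44.115 + 44.159) / 11 = 486.0760 / 11 = 44.1887
CL = X̄̄ = 44.1887

44.19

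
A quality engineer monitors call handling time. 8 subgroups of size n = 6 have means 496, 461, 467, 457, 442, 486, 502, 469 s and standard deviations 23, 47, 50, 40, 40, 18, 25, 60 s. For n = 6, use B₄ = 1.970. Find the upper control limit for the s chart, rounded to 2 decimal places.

74.61

s̄ = (23 + 47 + 50 + 40 + 40 + 18 + 25 + 60) / 8 = 37.8750
UCL_s = B₄·s̄ = 1.970 × 37.8750 = 74.6137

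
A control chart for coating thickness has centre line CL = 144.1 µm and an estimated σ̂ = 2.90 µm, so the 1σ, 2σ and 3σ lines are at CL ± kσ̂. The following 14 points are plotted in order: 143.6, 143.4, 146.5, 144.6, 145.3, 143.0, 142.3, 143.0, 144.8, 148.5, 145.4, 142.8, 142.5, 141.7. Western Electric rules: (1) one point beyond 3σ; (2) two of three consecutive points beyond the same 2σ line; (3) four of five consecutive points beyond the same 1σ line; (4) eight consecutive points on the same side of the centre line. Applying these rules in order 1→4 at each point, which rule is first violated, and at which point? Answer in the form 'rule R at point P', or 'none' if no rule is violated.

none

Zone of each point (C = within 1σ̂, B = 1σ̂–2σ̂, A = 2σ̂–3σ̂, * = beyond 3σ̂; sign = side of CL): 1:-C, 2:-C, 3:+C, 4:+C, 5:+C, 6:-C, 7:-C, 8:-C, 9:+C, 10:+B, 11:+C, 12:-C, 13:-C, 14:-C
No rule fires across all 14 points.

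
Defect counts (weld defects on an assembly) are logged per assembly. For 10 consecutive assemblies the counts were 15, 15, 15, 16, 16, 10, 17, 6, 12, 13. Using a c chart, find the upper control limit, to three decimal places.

c̄ = (15 + 15 + 15 + 16 + 16 + 10 + 17 + 6 + 12 + 13) / 10 = 135 / 10 = 13.5000
UCL = c̄ + 3√c̄ = 13.5000 + 3 × √13.5000 = 13.5000 + 3 × 3.6742 = 24.5227

24.523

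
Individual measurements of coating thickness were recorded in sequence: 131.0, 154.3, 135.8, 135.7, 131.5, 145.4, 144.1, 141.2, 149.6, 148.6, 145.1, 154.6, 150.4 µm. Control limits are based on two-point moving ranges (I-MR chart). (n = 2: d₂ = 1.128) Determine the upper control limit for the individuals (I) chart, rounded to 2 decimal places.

163.76

X̄ = (131.0 + 154.3 + 135.8 + 135.7 + 131.5 + 145.4 + 144.1 + 141.2 + 149.6 + 148.6 + 145.1 + 154.6 + 150.4) / 13 = 143.6385
Moving ranges: 23.3, 18.5, 0.1, 4.2, 13.9, 1.3, 2.9, 8.4, 1.0, 3.5, 9.5, 4.2; M̄R̄ = 90.8000 / 12 = 7.5667
UCL = X̄ + 3·M̄R̄/d₂ = 143.6385 + 3 × 7.5667 / 1.128 = 163.7626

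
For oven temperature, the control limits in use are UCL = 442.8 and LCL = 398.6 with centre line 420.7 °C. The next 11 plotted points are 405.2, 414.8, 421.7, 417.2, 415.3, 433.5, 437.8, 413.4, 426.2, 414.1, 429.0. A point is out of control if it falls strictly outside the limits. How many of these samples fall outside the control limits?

0

All 11 points lie within [398.6, 442.8].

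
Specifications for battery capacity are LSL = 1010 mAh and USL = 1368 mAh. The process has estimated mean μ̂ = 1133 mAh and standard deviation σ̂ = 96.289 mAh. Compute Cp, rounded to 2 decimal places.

Cp = (USL − LSL) / (6σ̂) = (1368 − 1010) / (6 × 96.289) = 358.0000 / 577.7340 = 0.6197

0.62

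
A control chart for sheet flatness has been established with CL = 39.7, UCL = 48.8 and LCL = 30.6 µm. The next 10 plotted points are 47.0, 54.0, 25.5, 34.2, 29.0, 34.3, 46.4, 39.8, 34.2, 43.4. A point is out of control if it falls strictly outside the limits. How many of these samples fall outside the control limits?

3

Compare each point to [30.6, 48.8]: sample 2 = 54.0 > UCL; sample 3 = 25.5 < LCL; sample 5 = 29.0 < LCL.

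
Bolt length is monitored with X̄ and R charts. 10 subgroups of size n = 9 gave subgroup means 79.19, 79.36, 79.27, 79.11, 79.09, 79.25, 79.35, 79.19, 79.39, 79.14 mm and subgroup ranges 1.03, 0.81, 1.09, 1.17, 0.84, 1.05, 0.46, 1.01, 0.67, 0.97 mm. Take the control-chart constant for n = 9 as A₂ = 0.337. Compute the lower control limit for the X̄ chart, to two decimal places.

X̄̄ = (79.19 + 79.36 + 79.27 + 79.11 + 79.09 + 79.25 + 79.35 + 79.19 + 79.39 + 79.14) / 10 = 792.3400 / 10 = 79.2340
R̄ = (1.03 + 0.81 + 1.09 + 1.17 + 0.84 + 1.05 + 0.46 + 1.01 + 0.67 + 0.97) / 10 = 9.1000 / 10 = 0.9100
LCL = X̄̄ − A₂·R̄ = 79.2340 − 0.337 × 0.9100 = 78.9273

78.93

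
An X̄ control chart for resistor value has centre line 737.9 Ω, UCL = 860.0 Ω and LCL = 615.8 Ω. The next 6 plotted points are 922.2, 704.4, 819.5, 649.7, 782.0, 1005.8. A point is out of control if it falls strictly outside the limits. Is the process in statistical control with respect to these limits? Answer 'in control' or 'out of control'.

out of control

Compare each point to [615.8, 860.0]: sample 1 = 922.2 > UCL; sample 6 = 1005.8 > UCL.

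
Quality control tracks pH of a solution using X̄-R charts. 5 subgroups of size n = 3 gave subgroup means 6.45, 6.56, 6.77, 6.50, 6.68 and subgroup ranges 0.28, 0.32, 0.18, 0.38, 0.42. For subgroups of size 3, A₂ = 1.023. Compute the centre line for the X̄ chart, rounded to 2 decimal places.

6.59

X̄̄ = (6.45 + 6.56 + 6.77 + 6.50 + 6.68) / 5 = 32.9600 / 5 = 6.5920
CL = X̄̄ = 6.5920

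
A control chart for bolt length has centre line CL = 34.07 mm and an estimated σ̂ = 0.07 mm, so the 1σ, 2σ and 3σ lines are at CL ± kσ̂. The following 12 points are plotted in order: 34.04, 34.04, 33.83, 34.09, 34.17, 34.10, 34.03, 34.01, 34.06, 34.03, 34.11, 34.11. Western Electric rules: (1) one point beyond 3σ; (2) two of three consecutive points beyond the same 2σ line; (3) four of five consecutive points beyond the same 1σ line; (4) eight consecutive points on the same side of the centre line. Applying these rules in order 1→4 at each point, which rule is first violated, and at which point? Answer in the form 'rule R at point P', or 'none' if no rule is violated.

Zone of each point (C = within 1σ̂, B = 1σ̂–2σ̂, A = 2σ̂–3σ̂, * = beyond 3σ̂; sign = side of CL): 1:-C, 2:-C, 3:-*, 4:+C, 5:+B, 6:+C, 7:-C, 8:-C, 9:-C, 10:-C, 11:+C, 12:+C
Rule 1 (one point beyond the 3σ limits) is satisfied at point 3.

rule 1 at point 3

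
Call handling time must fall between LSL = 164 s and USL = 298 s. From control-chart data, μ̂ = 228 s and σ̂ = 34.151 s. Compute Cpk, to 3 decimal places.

Cpu = (USL − μ̂) / (3σ̂) = (298 − 228) / (3 × 34.151) = 0.6832; Cpl = (μ̂ − LSL) / (3σ̂) = (228 − 164) / (3 × 34.151) = 0.6247; Cpk = min(Cpu, Cpl) = 0.6247

0.625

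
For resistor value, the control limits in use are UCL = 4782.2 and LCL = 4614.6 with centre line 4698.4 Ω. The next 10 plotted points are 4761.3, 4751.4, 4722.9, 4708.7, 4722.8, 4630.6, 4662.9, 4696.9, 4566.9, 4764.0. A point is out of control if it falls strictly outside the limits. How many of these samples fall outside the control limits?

Compare each point to [4614.6, 4782.2]: sample 9 = 4566.9 < LCL.

1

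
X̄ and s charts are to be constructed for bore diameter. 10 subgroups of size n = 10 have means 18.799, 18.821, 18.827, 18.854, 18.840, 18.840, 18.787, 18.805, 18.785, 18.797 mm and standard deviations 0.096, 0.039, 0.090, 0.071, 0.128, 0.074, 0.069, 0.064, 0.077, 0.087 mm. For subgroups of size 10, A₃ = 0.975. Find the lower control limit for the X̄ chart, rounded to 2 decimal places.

18.74

X̄̄ = (18.799 + 18.821 + 18.827 + 18.854 + 18.840 + 18.840 + 18.787 + 18.805 + 18.785 + 18.797) / 10 = 18.8155
s̄ = (0.096 + 0.039 + 0.090 + 0.071 + 0.128 + 0.074 + 0.069 + 0.064 + 0.077 + 0.087) / 10 = 0.0795
LCL = X̄̄ − A₃·s̄ = 18.8155 − 0.975 × 0.0795 = 18.7380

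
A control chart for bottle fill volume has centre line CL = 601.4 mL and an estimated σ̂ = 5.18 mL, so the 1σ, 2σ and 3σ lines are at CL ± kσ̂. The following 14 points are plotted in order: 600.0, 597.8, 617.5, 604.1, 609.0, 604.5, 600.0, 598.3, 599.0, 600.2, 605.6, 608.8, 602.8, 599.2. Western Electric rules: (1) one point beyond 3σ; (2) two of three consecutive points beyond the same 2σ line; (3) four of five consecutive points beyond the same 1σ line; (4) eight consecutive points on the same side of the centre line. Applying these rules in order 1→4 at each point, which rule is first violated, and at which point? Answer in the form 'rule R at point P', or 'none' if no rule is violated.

rule 1 at point 3

Zone of each point (C = within 1σ̂, B = 1σ̂–2σ̂, A = 2σ̂–3σ̂, * = beyond 3σ̂; sign = side of CL): 1:-C, 2:-C, 3:+*, 4:+C, 5:+B, 6:+C, 7:-C, 8:-C, 9:-C, 10:-C, 11:+C, 12:+B, 13:+C, 14:-C
Rule 1 (one point beyond the 3σ limits) is satisfied at point 3.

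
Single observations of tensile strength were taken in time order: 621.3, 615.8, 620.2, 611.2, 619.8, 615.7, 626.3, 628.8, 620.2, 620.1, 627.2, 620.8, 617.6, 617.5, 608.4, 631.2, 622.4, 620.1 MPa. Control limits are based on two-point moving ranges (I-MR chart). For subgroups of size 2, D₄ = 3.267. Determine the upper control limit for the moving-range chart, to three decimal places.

21.754

Moving ranges: 5.5, 4.4, 9.0, 8.6, 4.1, 10.6, 2.5, 8.6, 0.1, 7.1, 6.4, 3.2, 0.1, 9.1, 22.8, 8.8, 2.3; M̄R̄ = 113.2000 / 17 = 6.6588
UCL_MR = D₄·M̄R̄ = 3.267 × 6.6588 = 21.7544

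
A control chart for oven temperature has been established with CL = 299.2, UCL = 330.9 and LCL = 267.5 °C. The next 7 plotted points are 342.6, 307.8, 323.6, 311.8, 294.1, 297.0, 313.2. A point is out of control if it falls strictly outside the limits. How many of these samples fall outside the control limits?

1

Compare each point to [267.5, 330.9]: sample 1 = 342.6 > UCL.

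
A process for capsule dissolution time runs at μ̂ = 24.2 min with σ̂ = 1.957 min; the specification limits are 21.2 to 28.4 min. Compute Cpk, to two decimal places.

Cpu = (USL − μ̂) / (3σ̂) = (28.4 − 24.2) / (3 × 1.957) = 0.7154; Cpl = (μ̂ − LSL) / (3σ̂) = (24.2 − 21.2) / (3 × 1.957) = 0.5110; Cpk = min(Cpu, Cpl) = 0.5110

0.51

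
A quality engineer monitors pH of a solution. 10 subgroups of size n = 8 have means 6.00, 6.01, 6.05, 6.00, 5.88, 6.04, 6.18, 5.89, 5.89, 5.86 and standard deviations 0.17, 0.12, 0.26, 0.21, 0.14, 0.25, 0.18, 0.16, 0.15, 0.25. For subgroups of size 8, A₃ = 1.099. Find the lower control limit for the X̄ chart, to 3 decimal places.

X̄̄ = (6.00 + 6.01 + 6.05 + 6.00 + 5.88 + 6.04 + 6.18 + 5.89 + 5.89 + 5.86) / 10 = 5.9800
s̄ = (0.17 + 0.12 + 0.26 + 0.21 + 0.14 + 0.25 + 0.18 + 0.16 + 0.15 + 0.25) / 10 = 0.1890
LCL = X̄̄ − A₃·s̄ = 5.9800 − 1.099 × 0.1890 = 5.7723

5.772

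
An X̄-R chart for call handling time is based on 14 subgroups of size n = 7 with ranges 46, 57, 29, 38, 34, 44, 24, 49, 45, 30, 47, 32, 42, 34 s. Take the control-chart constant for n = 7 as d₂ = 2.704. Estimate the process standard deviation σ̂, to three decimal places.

14.555

R̄ = (46 + 57 + 29 + 38 + 34 + 44 + 24 + 49 + 45 + 30 + 47 + 32 + 42 + 34) / 14 = 39.3571
σ̂ = R̄ / d₂ = 39.3571 / 2.704 = 14.5552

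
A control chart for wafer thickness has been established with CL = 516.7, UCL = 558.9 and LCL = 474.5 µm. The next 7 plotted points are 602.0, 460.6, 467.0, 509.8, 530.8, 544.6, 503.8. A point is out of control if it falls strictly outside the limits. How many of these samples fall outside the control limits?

Compare each point to [474.5, 558.9]: sample 1 = 602.0 > UCL; sample 2 = 460.6 < LCL; sample 3 = 467.0 < LCL.

3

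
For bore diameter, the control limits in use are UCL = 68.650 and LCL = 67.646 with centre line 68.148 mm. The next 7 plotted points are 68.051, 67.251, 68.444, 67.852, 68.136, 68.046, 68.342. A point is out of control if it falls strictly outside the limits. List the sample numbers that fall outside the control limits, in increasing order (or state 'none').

Compare each point to [67.646, 68.650]: sample 2 = 67.251 < LCL.

2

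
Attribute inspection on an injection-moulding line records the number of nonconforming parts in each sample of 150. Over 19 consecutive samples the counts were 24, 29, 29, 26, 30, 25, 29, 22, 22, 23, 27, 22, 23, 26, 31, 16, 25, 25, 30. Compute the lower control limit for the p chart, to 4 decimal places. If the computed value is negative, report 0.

p̄ = Σdᵢ / (k·n) = 484 / (19 × 150) = 0.16982
LCL = p̄ − 3·√(p̄(1−p̄)/n) = 0.16982 − 3 × 0.03066 = 0.07785

0.0779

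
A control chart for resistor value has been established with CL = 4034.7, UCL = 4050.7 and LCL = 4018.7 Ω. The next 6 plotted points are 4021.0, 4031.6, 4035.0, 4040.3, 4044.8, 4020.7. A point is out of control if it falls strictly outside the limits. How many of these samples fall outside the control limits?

0

All 6 points lie within [4018.7, 4050.7].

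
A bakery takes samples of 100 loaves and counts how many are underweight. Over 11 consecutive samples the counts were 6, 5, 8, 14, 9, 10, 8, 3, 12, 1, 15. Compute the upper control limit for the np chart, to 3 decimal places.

p̄ = Σdᵢ / (k·n) = 91 / (11 × 100) = 0.08273
UCL = np̄ + 3·√(np̄(1−p̄)) = 8.2727 + 3 × √(8.2727×0.91727) = 8.2727 + 3 × 2.7547 = 16.5368

16.537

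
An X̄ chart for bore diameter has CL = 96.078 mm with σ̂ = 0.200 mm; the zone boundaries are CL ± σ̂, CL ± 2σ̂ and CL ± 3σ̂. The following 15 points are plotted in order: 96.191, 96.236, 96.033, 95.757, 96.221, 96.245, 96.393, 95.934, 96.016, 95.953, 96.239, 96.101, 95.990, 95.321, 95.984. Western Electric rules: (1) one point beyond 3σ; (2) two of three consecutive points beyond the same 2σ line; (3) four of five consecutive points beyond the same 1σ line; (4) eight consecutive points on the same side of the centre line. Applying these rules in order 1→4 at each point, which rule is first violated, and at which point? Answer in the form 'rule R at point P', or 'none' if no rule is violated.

rule 1 at point 14

Zone of each point (C = within 1σ̂, B = 1σ̂–2σ̂, A = 2σ̂–3σ̂, * = beyond 3σ̂; sign = side of CL): 1:+C, 2:+C, 3:-C, 4:-B, 5:+C, 6:+C, 7:+B, 8:-C, 9:-C, 10:-C, 11:+C, 12:+C, 13:-C, 14:-*, 15:-C
Rule 1 (one point beyond the 3σ limits) is satisfied at point 14.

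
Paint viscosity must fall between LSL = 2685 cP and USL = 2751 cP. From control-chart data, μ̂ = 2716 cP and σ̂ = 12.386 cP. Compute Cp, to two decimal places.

0.89

Cp = (USL − LSL) / (6σ̂) = (2751 − 2685) / (6 × 12.386) = 66.0000 / 74.3160 = 0.8881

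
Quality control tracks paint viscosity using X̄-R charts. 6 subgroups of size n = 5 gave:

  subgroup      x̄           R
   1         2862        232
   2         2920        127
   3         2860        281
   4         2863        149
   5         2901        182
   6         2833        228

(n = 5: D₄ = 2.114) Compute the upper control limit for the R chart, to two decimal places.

422.45

R̄ = (232 + 127 + 281 + 149 + 182 + 228) / 6 = 1199.0000 / 6 = 199.8333
UCL_R = D₄·R̄ = 2.114 × 199.8333 = 422.4477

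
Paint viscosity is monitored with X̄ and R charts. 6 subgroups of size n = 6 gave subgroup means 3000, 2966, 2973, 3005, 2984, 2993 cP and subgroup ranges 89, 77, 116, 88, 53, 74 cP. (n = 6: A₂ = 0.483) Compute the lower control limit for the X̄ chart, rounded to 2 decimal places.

2946.82

X̄̄ = (3000 + 2966 + 2973 + 3005 + 2984 + 2993) / 6 = 17921.0000 / 6 = 2986.8333
R̄ = (89 + 77 + 116 + 88 + 53 + 74) / 6 = 497.0000 / 6 = 82.8333
LCL = X̄̄ − A₂·R̄ = 2986.8333 − 0.483 × 82.8333 = 2946.8248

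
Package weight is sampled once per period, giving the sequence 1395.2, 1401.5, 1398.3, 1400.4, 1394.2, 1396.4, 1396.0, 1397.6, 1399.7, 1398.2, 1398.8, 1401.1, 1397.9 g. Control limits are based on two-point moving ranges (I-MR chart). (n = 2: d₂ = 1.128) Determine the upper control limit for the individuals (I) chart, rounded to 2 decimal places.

X̄ = (1395.2 + 1401.5 + 1398.3 + 1400.4 + 1394.2 + 1396.4 + 1396.0 + 1397.6 + 1399.7 + 1398.2 + 1398.8 + 1401.1 + 1397.9) / 13 = 1398.1000
Moving ranges: 6.3, 3.2, 2.1, 6.2, 2.2, 0.4, 1.6, 2.1, 1.5, 0.6, 2.3, 3.2; M̄R̄ = 31.7000 / 12 = 2.6417
UCL = X̄ + 3·M̄R̄/d₂ = 1398.1000 + 3 × 2.6417 / 1.128 = 1405.1257

1405.13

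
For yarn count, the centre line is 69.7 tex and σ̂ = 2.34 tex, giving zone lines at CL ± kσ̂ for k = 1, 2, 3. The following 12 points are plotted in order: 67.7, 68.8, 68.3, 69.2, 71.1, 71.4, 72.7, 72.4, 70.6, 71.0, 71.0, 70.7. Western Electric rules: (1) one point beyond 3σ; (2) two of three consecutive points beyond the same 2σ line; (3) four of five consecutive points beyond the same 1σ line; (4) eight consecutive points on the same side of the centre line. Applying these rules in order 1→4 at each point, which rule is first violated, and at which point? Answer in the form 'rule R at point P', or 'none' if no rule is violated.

Zone of each point (C = within 1σ̂, B = 1σ̂–2σ̂, A = 2σ̂–3σ̂, * = beyond 3σ̂; sign = side of CL): 1:-C, 2:-C, 3:-C, 4:-C, 5:+C, 6:+C, 7:+B, 8:+B, 9:+C, 10:+C, 11:+C, 12:+C
Rule 4 (eight consecutive points on the same side of the centre line) is satisfied at point 12.

rule 4 at point 12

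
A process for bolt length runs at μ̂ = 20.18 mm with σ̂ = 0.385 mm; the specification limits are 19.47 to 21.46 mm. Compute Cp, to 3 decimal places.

0.861

Cp = (USL − LSL) / (6σ̂) = (21.46 − 19.47) / (6 × 0.385) = 1.9900 / 2.3100 = 0.8615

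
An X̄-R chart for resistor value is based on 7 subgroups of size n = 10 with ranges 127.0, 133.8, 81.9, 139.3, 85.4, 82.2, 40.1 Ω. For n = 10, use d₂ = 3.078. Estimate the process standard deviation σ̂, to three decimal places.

32.011

R̄ = (127.0 + 133.8 + 81.9 + 139.3 + 85.4 + 82.2 + 40.1) / 7 = 98.5286
σ̂ = R̄ / d₂ = 98.5286 / 3.078 = 32.0106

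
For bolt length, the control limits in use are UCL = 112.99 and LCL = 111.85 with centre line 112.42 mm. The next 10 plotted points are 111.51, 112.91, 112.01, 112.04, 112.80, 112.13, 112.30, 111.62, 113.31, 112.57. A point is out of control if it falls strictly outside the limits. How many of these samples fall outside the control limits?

3

Compare each point to [111.85, 112.99]: sample 1 = 111.51 < LCL; sample 8 = 111.62 < LCL; sample 9 = 113.31 > UCL.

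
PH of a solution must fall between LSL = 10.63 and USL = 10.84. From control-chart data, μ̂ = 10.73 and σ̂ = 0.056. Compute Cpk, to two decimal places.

0.60

Cpu = (USL − μ̂) / (3σ̂) = (10.84 − 10.73) / (3 × 0.056) = 0.6548; Cpl = (μ̂ − LSL) / (3σ̂) = (10.73 − 10.63) / (3 × 0.056) = 0.5952; Cpk = min(Cpu, Cpl) = 0.5952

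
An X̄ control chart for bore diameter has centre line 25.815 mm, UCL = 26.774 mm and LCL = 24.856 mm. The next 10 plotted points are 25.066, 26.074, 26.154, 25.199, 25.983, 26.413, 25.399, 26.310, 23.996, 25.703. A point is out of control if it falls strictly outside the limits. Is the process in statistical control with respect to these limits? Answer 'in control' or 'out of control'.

out of control

Compare each point to [24.856, 26.774]: sample 9 = 23.996 < LCL.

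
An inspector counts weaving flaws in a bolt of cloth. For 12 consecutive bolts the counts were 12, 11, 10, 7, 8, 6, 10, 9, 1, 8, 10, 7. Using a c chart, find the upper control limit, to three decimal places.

c̄ = (12 + 11 + 10 + 7 + 8 + 6 + 10 + 9 + 1 + 8 + 10 + 7) / 12 = 99 / 12 = 8.2500
UCL = c̄ + 3√c̄ = 8.2500 + 3 × √8.2500 = 8.2500 + 3 × 2.8723 = 16.8668

16.867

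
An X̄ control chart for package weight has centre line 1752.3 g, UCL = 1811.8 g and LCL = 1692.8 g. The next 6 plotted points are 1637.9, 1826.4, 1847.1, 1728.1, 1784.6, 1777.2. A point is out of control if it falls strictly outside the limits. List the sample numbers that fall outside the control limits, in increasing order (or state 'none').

1, 2, 3

Compare each point to [1692.8, 1811.8]: sample 1 = 1637.9 < LCL; sample 2 = 1826.4 > UCL; sample 3 = 1847.1 > UCL.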